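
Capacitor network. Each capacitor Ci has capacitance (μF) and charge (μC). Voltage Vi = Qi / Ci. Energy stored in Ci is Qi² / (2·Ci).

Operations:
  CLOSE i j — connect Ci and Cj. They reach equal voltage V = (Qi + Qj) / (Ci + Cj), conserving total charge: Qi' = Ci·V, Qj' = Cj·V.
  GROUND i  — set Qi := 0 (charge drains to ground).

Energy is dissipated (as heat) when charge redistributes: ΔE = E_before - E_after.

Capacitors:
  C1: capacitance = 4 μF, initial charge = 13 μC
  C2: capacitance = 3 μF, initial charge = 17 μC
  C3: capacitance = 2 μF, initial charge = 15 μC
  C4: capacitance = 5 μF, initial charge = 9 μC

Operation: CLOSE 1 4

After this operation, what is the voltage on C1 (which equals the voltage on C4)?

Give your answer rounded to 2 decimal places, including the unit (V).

Answer: 2.44 V

Derivation:
Initial: C1(4μF, Q=13μC, V=3.25V), C2(3μF, Q=17μC, V=5.67V), C3(2μF, Q=15μC, V=7.50V), C4(5μF, Q=9μC, V=1.80V)
Op 1: CLOSE 1-4: Q_total=22.00, C_total=9.00, V=2.44; Q1=9.78, Q4=12.22; dissipated=2.336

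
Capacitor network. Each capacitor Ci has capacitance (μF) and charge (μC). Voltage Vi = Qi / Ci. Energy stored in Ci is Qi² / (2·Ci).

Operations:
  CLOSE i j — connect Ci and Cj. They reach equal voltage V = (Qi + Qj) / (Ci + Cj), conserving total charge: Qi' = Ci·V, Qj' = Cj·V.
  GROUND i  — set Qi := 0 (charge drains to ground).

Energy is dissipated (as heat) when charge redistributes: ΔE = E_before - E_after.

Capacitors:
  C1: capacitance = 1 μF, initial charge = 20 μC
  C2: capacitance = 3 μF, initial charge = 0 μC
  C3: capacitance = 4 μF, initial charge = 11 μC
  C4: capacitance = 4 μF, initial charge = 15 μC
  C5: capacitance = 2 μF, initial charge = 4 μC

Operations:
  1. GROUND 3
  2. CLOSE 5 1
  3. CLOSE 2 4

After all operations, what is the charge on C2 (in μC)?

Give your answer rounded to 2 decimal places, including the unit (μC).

Answer: 6.43 μC

Derivation:
Initial: C1(1μF, Q=20μC, V=20.00V), C2(3μF, Q=0μC, V=0.00V), C3(4μF, Q=11μC, V=2.75V), C4(4μF, Q=15μC, V=3.75V), C5(2μF, Q=4μC, V=2.00V)
Op 1: GROUND 3: Q3=0; energy lost=15.125
Op 2: CLOSE 5-1: Q_total=24.00, C_total=3.00, V=8.00; Q5=16.00, Q1=8.00; dissipated=108.000
Op 3: CLOSE 2-4: Q_total=15.00, C_total=7.00, V=2.14; Q2=6.43, Q4=8.57; dissipated=12.054
Final charges: Q1=8.00, Q2=6.43, Q3=0.00, Q4=8.57, Q5=16.00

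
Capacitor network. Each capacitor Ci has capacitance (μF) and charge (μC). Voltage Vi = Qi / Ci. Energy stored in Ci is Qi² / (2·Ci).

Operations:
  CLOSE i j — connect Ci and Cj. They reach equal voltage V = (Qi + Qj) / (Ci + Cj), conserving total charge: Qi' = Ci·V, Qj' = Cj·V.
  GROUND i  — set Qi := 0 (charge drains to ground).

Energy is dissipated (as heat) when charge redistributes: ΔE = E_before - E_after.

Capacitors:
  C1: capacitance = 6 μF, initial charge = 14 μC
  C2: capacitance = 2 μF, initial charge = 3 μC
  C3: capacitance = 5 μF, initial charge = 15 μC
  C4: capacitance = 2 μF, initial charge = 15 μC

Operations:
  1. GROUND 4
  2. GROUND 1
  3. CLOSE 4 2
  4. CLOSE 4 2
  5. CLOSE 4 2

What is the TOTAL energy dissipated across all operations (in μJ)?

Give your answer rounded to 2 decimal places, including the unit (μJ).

Initial: C1(6μF, Q=14μC, V=2.33V), C2(2μF, Q=3μC, V=1.50V), C3(5μF, Q=15μC, V=3.00V), C4(2μF, Q=15μC, V=7.50V)
Op 1: GROUND 4: Q4=0; energy lost=56.250
Op 2: GROUND 1: Q1=0; energy lost=16.333
Op 3: CLOSE 4-2: Q_total=3.00, C_total=4.00, V=0.75; Q4=1.50, Q2=1.50; dissipated=1.125
Op 4: CLOSE 4-2: Q_total=3.00, C_total=4.00, V=0.75; Q4=1.50, Q2=1.50; dissipated=0.000
Op 5: CLOSE 4-2: Q_total=3.00, C_total=4.00, V=0.75; Q4=1.50, Q2=1.50; dissipated=0.000
Total dissipated: 73.708 μJ

Answer: 73.71 μJ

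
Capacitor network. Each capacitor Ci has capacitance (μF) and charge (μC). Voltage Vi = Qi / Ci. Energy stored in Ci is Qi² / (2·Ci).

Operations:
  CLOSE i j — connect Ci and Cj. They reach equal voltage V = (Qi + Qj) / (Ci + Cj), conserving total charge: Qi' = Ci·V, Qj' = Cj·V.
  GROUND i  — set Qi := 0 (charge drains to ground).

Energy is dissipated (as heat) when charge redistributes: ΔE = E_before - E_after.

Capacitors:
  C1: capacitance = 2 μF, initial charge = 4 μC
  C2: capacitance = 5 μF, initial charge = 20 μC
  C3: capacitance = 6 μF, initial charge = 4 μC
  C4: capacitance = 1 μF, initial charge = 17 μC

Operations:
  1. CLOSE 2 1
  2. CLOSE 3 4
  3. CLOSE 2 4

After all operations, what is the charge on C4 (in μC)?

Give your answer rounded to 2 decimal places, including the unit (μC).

Initial: C1(2μF, Q=4μC, V=2.00V), C2(5μF, Q=20μC, V=4.00V), C3(6μF, Q=4μC, V=0.67V), C4(1μF, Q=17μC, V=17.00V)
Op 1: CLOSE 2-1: Q_total=24.00, C_total=7.00, V=3.43; Q2=17.14, Q1=6.86; dissipated=2.857
Op 2: CLOSE 3-4: Q_total=21.00, C_total=7.00, V=3.00; Q3=18.00, Q4=3.00; dissipated=114.333
Op 3: CLOSE 2-4: Q_total=20.14, C_total=6.00, V=3.36; Q2=16.79, Q4=3.36; dissipated=0.077
Final charges: Q1=6.86, Q2=16.79, Q3=18.00, Q4=3.36

Answer: 3.36 μC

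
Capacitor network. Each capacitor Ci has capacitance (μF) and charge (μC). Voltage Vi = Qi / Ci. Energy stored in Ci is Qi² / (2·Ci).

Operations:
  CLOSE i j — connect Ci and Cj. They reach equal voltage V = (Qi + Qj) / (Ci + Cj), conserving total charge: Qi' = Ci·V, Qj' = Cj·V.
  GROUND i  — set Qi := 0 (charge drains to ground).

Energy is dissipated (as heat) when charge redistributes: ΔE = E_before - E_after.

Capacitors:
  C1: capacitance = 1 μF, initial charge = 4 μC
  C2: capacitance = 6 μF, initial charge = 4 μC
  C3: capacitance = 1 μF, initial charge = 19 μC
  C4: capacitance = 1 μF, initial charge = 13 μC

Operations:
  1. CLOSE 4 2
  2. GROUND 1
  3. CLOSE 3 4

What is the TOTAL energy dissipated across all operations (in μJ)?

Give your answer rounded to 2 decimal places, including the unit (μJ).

Answer: 141.84 μJ

Derivation:
Initial: C1(1μF, Q=4μC, V=4.00V), C2(6μF, Q=4μC, V=0.67V), C3(1μF, Q=19μC, V=19.00V), C4(1μF, Q=13μC, V=13.00V)
Op 1: CLOSE 4-2: Q_total=17.00, C_total=7.00, V=2.43; Q4=2.43, Q2=14.57; dissipated=65.190
Op 2: GROUND 1: Q1=0; energy lost=8.000
Op 3: CLOSE 3-4: Q_total=21.43, C_total=2.00, V=10.71; Q3=10.71, Q4=10.71; dissipated=68.653
Total dissipated: 141.844 μJ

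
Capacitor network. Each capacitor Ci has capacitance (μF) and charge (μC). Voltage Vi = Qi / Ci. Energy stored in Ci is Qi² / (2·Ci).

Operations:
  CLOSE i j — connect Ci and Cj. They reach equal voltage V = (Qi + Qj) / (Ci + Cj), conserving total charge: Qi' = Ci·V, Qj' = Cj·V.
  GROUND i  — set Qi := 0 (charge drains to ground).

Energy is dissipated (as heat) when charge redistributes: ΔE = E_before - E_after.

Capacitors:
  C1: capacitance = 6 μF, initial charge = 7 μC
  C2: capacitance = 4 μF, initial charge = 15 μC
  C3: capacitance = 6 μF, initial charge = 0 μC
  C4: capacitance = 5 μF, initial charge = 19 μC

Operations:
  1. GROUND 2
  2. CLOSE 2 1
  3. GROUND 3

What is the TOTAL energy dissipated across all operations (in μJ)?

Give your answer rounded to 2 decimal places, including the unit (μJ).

Answer: 29.76 μJ

Derivation:
Initial: C1(6μF, Q=7μC, V=1.17V), C2(4μF, Q=15μC, V=3.75V), C3(6μF, Q=0μC, V=0.00V), C4(5μF, Q=19μC, V=3.80V)
Op 1: GROUND 2: Q2=0; energy lost=28.125
Op 2: CLOSE 2-1: Q_total=7.00, C_total=10.00, V=0.70; Q2=2.80, Q1=4.20; dissipated=1.633
Op 3: GROUND 3: Q3=0; energy lost=0.000
Total dissipated: 29.758 μJ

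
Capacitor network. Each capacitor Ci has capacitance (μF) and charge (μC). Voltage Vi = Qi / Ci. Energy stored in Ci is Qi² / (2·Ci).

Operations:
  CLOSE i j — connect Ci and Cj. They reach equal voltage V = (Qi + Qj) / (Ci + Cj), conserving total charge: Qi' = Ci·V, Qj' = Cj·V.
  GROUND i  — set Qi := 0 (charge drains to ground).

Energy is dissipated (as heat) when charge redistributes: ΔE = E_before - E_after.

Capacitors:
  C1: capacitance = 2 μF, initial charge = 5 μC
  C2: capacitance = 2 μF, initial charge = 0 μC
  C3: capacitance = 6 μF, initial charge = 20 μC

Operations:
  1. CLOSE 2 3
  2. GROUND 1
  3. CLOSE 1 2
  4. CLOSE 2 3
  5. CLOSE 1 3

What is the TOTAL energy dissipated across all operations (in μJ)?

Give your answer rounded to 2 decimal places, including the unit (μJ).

Answer: 19.54 μJ

Derivation:
Initial: C1(2μF, Q=5μC, V=2.50V), C2(2μF, Q=0μC, V=0.00V), C3(6μF, Q=20μC, V=3.33V)
Op 1: CLOSE 2-3: Q_total=20.00, C_total=8.00, V=2.50; Q2=5.00, Q3=15.00; dissipated=8.333
Op 2: GROUND 1: Q1=0; energy lost=6.250
Op 3: CLOSE 1-2: Q_total=5.00, C_total=4.00, V=1.25; Q1=2.50, Q2=2.50; dissipated=3.125
Op 4: CLOSE 2-3: Q_total=17.50, C_total=8.00, V=2.19; Q2=4.38, Q3=13.12; dissipated=1.172
Op 5: CLOSE 1-3: Q_total=15.62, C_total=8.00, V=1.95; Q1=3.91, Q3=11.72; dissipated=0.659
Total dissipated: 19.539 μJ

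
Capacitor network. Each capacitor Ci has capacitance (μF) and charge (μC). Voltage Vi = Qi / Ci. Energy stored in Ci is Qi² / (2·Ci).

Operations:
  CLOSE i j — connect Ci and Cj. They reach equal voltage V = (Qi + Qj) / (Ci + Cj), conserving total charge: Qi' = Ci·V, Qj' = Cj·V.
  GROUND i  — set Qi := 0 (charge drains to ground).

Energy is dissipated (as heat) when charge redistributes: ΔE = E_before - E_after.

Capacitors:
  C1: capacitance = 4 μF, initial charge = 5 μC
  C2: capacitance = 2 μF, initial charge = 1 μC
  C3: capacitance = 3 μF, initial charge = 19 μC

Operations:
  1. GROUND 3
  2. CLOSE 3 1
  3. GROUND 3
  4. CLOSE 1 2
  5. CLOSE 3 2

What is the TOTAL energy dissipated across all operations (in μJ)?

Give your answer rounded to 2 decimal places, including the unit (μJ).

Answer: 62.55 μJ

Derivation:
Initial: C1(4μF, Q=5μC, V=1.25V), C2(2μF, Q=1μC, V=0.50V), C3(3μF, Q=19μC, V=6.33V)
Op 1: GROUND 3: Q3=0; energy lost=60.167
Op 2: CLOSE 3-1: Q_total=5.00, C_total=7.00, V=0.71; Q3=2.14, Q1=2.86; dissipated=1.339
Op 3: GROUND 3: Q3=0; energy lost=0.765
Op 4: CLOSE 1-2: Q_total=3.86, C_total=6.00, V=0.64; Q1=2.57, Q2=1.29; dissipated=0.031
Op 5: CLOSE 3-2: Q_total=1.29, C_total=5.00, V=0.26; Q3=0.77, Q2=0.51; dissipated=0.248
Total dissipated: 62.550 μJ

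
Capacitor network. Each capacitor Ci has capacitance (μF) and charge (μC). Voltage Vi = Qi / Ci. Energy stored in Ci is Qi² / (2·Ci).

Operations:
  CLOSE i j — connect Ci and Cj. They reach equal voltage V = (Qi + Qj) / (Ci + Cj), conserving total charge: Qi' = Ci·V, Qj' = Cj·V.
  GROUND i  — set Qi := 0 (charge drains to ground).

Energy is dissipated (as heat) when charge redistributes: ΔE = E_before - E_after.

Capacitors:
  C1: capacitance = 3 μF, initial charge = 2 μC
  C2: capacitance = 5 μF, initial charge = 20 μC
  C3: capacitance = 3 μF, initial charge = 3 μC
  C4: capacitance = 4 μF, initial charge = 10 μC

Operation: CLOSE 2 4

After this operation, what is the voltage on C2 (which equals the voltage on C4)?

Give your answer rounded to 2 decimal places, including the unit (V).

Answer: 3.33 V

Derivation:
Initial: C1(3μF, Q=2μC, V=0.67V), C2(5μF, Q=20μC, V=4.00V), C3(3μF, Q=3μC, V=1.00V), C4(4μF, Q=10μC, V=2.50V)
Op 1: CLOSE 2-4: Q_total=30.00, C_total=9.00, V=3.33; Q2=16.67, Q4=13.33; dissipated=2.500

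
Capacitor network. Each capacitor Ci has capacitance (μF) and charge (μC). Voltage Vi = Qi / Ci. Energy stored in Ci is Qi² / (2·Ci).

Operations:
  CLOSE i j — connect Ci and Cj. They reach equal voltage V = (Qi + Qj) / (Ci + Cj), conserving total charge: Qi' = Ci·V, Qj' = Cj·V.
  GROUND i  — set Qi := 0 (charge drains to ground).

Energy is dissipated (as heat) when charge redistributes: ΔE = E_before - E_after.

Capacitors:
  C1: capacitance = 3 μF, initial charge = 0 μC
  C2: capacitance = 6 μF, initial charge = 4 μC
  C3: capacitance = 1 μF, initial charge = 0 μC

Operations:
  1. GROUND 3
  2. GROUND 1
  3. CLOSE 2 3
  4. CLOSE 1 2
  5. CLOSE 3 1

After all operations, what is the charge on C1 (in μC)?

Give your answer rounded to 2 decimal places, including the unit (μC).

Initial: C1(3μF, Q=0μC, V=0.00V), C2(6μF, Q=4μC, V=0.67V), C3(1μF, Q=0μC, V=0.00V)
Op 1: GROUND 3: Q3=0; energy lost=0.000
Op 2: GROUND 1: Q1=0; energy lost=0.000
Op 3: CLOSE 2-3: Q_total=4.00, C_total=7.00, V=0.57; Q2=3.43, Q3=0.57; dissipated=0.190
Op 4: CLOSE 1-2: Q_total=3.43, C_total=9.00, V=0.38; Q1=1.14, Q2=2.29; dissipated=0.327
Op 5: CLOSE 3-1: Q_total=1.71, C_total=4.00, V=0.43; Q3=0.43, Q1=1.29; dissipated=0.014
Final charges: Q1=1.29, Q2=2.29, Q3=0.43

Answer: 1.29 μC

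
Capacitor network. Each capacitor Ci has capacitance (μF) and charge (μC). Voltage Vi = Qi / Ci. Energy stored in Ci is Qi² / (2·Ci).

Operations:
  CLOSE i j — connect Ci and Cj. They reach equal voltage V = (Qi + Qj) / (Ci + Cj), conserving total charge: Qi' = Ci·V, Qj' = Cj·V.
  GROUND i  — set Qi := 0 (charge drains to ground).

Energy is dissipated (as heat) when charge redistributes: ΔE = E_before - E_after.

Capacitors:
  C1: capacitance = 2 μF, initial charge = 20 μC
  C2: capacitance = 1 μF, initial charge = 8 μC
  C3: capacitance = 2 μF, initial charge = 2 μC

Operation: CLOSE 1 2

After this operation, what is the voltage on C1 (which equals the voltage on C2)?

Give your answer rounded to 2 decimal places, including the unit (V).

Answer: 9.33 V

Derivation:
Initial: C1(2μF, Q=20μC, V=10.00V), C2(1μF, Q=8μC, V=8.00V), C3(2μF, Q=2μC, V=1.00V)
Op 1: CLOSE 1-2: Q_total=28.00, C_total=3.00, V=9.33; Q1=18.67, Q2=9.33; dissipated=1.333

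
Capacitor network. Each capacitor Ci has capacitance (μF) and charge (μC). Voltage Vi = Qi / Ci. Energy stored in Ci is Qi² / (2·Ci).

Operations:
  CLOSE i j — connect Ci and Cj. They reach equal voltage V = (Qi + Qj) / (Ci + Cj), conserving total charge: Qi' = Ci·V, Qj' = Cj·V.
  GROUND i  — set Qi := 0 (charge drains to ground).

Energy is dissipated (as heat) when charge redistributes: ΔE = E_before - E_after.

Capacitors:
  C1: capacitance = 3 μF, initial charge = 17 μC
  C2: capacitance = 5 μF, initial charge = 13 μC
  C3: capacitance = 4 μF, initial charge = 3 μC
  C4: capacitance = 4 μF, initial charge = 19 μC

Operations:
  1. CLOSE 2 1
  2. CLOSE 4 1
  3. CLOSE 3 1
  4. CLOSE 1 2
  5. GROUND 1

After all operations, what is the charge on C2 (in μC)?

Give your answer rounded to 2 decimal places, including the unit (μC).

Answer: 15.99 μC

Derivation:
Initial: C1(3μF, Q=17μC, V=5.67V), C2(5μF, Q=13μC, V=2.60V), C3(4μF, Q=3μC, V=0.75V), C4(4μF, Q=19μC, V=4.75V)
Op 1: CLOSE 2-1: Q_total=30.00, C_total=8.00, V=3.75; Q2=18.75, Q1=11.25; dissipated=8.817
Op 2: CLOSE 4-1: Q_total=30.25, C_total=7.00, V=4.32; Q4=17.29, Q1=12.96; dissipated=0.857
Op 3: CLOSE 3-1: Q_total=15.96, C_total=7.00, V=2.28; Q3=9.12, Q1=6.84; dissipated=10.933
Op 4: CLOSE 1-2: Q_total=25.59, C_total=8.00, V=3.20; Q1=9.60, Q2=15.99; dissipated=2.024
Op 5: GROUND 1: Q1=0; energy lost=15.350
Final charges: Q1=0.00, Q2=15.99, Q3=9.12, Q4=17.29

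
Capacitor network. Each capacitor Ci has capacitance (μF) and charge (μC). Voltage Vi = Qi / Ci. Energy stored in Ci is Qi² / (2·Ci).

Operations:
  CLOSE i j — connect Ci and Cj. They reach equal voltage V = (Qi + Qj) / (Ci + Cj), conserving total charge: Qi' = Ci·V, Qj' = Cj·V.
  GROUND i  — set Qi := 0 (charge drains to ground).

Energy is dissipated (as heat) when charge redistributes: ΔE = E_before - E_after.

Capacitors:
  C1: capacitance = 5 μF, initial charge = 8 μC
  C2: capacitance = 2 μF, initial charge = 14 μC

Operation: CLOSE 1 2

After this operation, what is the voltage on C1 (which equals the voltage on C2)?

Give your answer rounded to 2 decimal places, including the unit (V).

Initial: C1(5μF, Q=8μC, V=1.60V), C2(2μF, Q=14μC, V=7.00V)
Op 1: CLOSE 1-2: Q_total=22.00, C_total=7.00, V=3.14; Q1=15.71, Q2=6.29; dissipated=20.829

Answer: 3.14 V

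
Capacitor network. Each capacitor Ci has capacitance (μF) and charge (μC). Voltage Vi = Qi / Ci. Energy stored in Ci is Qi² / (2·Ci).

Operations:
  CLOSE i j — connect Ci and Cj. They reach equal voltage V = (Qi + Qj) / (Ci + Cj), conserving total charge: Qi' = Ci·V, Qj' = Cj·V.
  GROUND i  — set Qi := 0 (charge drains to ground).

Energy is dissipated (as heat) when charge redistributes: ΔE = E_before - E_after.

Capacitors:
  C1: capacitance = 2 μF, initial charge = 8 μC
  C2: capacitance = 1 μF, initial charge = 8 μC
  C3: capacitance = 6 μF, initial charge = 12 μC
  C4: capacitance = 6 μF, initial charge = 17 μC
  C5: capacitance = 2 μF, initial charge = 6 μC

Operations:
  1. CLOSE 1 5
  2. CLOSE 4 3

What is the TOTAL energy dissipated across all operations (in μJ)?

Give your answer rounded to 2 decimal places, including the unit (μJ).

Initial: C1(2μF, Q=8μC, V=4.00V), C2(1μF, Q=8μC, V=8.00V), C3(6μF, Q=12μC, V=2.00V), C4(6μF, Q=17μC, V=2.83V), C5(2μF, Q=6μC, V=3.00V)
Op 1: CLOSE 1-5: Q_total=14.00, C_total=4.00, V=3.50; Q1=7.00, Q5=7.00; dissipated=0.500
Op 2: CLOSE 4-3: Q_total=29.00, C_total=12.00, V=2.42; Q4=14.50, Q3=14.50; dissipated=1.042
Total dissipated: 1.542 μJ

Answer: 1.54 μJ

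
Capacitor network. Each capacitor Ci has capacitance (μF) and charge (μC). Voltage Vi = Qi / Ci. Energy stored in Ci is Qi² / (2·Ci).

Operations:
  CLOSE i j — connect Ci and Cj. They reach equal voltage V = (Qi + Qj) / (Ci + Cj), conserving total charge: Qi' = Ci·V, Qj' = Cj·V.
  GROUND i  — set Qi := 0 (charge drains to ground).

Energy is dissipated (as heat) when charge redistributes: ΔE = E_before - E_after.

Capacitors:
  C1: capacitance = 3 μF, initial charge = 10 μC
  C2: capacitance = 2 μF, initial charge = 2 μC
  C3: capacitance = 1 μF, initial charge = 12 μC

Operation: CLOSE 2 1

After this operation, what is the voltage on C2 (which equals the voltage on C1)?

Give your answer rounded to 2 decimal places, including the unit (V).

Initial: C1(3μF, Q=10μC, V=3.33V), C2(2μF, Q=2μC, V=1.00V), C3(1μF, Q=12μC, V=12.00V)
Op 1: CLOSE 2-1: Q_total=12.00, C_total=5.00, V=2.40; Q2=4.80, Q1=7.20; dissipated=3.267

Answer: 2.40 V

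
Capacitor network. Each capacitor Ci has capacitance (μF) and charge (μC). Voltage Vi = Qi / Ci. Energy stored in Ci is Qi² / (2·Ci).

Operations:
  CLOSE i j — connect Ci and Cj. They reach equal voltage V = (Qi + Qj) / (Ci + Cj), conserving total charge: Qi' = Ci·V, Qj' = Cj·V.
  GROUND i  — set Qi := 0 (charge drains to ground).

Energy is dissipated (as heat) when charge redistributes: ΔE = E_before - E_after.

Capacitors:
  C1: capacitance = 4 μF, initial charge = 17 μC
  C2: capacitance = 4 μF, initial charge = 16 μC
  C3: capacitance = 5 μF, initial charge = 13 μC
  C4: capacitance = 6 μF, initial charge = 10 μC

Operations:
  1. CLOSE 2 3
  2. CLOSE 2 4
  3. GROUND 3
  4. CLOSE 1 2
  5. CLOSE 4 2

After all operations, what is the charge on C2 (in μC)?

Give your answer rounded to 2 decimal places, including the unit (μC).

Initial: C1(4μF, Q=17μC, V=4.25V), C2(4μF, Q=16μC, V=4.00V), C3(5μF, Q=13μC, V=2.60V), C4(6μF, Q=10μC, V=1.67V)
Op 1: CLOSE 2-3: Q_total=29.00, C_total=9.00, V=3.22; Q2=12.89, Q3=16.11; dissipated=2.178
Op 2: CLOSE 2-4: Q_total=22.89, C_total=10.00, V=2.29; Q2=9.16, Q4=13.73; dissipated=2.904
Op 3: GROUND 3: Q3=0; energy lost=25.957
Op 4: CLOSE 1-2: Q_total=26.16, C_total=8.00, V=3.27; Q1=13.08, Q2=13.08; dissipated=3.846
Op 5: CLOSE 4-2: Q_total=26.81, C_total=10.00, V=2.68; Q4=16.09, Q2=10.72; dissipated=1.154
Final charges: Q1=13.08, Q2=10.72, Q3=0.00, Q4=16.09

Answer: 10.72 μC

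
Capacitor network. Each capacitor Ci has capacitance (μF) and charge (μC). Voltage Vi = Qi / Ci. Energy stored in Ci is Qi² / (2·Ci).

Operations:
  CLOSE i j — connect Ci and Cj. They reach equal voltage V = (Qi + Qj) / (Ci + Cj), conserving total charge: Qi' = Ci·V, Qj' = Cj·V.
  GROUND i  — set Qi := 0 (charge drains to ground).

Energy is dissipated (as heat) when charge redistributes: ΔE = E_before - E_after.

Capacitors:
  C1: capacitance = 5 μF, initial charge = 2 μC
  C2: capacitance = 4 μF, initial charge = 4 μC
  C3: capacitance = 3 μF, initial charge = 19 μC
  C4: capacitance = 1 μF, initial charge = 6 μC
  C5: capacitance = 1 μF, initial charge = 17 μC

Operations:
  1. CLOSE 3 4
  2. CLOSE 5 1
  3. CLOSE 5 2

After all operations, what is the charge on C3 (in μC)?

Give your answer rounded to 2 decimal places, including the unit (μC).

Answer: 18.75 μC

Derivation:
Initial: C1(5μF, Q=2μC, V=0.40V), C2(4μF, Q=4μC, V=1.00V), C3(3μF, Q=19μC, V=6.33V), C4(1μF, Q=6μC, V=6.00V), C5(1μF, Q=17μC, V=17.00V)
Op 1: CLOSE 3-4: Q_total=25.00, C_total=4.00, V=6.25; Q3=18.75, Q4=6.25; dissipated=0.042
Op 2: CLOSE 5-1: Q_total=19.00, C_total=6.00, V=3.17; Q5=3.17, Q1=15.83; dissipated=114.817
Op 3: CLOSE 5-2: Q_total=7.17, C_total=5.00, V=1.43; Q5=1.43, Q2=5.73; dissipated=1.878
Final charges: Q1=15.83, Q2=5.73, Q3=18.75, Q4=6.25, Q5=1.43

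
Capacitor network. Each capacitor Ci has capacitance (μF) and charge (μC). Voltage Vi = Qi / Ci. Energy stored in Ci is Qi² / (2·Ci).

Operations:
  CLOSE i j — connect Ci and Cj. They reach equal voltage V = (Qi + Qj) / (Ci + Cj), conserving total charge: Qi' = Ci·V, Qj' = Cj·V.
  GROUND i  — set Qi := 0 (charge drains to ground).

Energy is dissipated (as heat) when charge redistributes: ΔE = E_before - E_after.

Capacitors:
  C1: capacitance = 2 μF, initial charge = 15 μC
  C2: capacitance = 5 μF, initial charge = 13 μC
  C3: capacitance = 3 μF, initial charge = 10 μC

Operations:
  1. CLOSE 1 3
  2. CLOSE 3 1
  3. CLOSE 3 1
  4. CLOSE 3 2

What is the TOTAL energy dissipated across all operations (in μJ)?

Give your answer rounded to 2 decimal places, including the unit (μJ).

Initial: C1(2μF, Q=15μC, V=7.50V), C2(5μF, Q=13μC, V=2.60V), C3(3μF, Q=10μC, V=3.33V)
Op 1: CLOSE 1-3: Q_total=25.00, C_total=5.00, V=5.00; Q1=10.00, Q3=15.00; dissipated=10.417
Op 2: CLOSE 3-1: Q_total=25.00, C_total=5.00, V=5.00; Q3=15.00, Q1=10.00; dissipated=0.000
Op 3: CLOSE 3-1: Q_total=25.00, C_total=5.00, V=5.00; Q3=15.00, Q1=10.00; dissipated=0.000
Op 4: CLOSE 3-2: Q_total=28.00, C_total=8.00, V=3.50; Q3=10.50, Q2=17.50; dissipated=5.400
Total dissipated: 15.817 μJ

Answer: 15.82 μJ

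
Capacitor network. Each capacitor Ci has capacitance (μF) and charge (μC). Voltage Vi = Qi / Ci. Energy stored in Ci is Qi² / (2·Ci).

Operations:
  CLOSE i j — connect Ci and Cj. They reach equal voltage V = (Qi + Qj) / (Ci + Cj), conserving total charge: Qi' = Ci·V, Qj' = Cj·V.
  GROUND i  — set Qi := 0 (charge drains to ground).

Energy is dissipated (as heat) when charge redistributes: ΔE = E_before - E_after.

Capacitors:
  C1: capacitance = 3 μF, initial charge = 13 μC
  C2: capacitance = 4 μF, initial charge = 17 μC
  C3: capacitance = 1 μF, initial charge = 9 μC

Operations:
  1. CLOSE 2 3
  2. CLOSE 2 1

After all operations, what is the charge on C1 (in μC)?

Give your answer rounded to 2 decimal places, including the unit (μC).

Initial: C1(3μF, Q=13μC, V=4.33V), C2(4μF, Q=17μC, V=4.25V), C3(1μF, Q=9μC, V=9.00V)
Op 1: CLOSE 2-3: Q_total=26.00, C_total=5.00, V=5.20; Q2=20.80, Q3=5.20; dissipated=9.025
Op 2: CLOSE 2-1: Q_total=33.80, C_total=7.00, V=4.83; Q2=19.31, Q1=14.49; dissipated=0.644
Final charges: Q1=14.49, Q2=19.31, Q3=5.20

Answer: 14.49 μC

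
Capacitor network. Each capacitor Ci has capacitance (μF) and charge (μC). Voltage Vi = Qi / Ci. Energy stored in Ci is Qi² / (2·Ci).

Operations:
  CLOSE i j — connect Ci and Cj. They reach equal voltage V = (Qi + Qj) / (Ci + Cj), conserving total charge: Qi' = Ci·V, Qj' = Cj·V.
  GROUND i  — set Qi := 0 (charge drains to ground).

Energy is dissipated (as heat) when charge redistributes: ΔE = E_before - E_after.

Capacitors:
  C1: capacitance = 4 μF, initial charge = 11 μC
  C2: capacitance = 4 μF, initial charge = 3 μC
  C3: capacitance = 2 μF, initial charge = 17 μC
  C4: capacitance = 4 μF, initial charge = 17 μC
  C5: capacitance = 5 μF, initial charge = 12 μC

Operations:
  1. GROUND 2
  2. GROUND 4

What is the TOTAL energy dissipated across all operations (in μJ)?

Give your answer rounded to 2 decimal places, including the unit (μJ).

Initial: C1(4μF, Q=11μC, V=2.75V), C2(4μF, Q=3μC, V=0.75V), C3(2μF, Q=17μC, V=8.50V), C4(4μF, Q=17μC, V=4.25V), C5(5μF, Q=12μC, V=2.40V)
Op 1: GROUND 2: Q2=0; energy lost=1.125
Op 2: GROUND 4: Q4=0; energy lost=36.125
Total dissipated: 37.250 μJ

Answer: 37.25 μJ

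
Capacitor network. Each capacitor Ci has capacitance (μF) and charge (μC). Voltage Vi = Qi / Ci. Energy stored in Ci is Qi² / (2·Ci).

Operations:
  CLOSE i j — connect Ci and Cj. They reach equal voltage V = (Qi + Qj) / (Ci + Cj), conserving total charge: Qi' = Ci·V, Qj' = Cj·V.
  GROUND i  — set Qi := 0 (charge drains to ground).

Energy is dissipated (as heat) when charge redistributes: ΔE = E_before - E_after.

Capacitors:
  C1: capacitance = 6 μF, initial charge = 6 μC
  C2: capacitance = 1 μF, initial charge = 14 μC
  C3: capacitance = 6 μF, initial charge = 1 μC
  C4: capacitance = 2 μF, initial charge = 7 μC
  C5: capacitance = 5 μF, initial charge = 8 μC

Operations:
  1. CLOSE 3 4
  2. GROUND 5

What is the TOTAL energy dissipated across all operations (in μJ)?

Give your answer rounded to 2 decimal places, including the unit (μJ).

Initial: C1(6μF, Q=6μC, V=1.00V), C2(1μF, Q=14μC, V=14.00V), C3(6μF, Q=1μC, V=0.17V), C4(2μF, Q=7μC, V=3.50V), C5(5μF, Q=8μC, V=1.60V)
Op 1: CLOSE 3-4: Q_total=8.00, C_total=8.00, V=1.00; Q3=6.00, Q4=2.00; dissipated=8.333
Op 2: GROUND 5: Q5=0; energy lost=6.400
Total dissipated: 14.733 μJ

Answer: 14.73 μJ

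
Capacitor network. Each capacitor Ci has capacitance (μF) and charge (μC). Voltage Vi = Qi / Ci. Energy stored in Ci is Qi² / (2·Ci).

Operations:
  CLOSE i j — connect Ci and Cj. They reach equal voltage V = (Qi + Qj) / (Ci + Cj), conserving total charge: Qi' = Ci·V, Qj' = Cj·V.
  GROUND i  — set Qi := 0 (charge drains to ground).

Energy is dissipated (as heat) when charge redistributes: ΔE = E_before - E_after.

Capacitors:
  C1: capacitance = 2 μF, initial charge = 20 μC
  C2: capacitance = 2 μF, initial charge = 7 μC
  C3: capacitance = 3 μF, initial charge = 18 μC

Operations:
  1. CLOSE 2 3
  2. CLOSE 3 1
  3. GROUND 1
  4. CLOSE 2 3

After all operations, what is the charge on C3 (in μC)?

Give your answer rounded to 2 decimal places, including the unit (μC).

Answer: 18.60 μC

Derivation:
Initial: C1(2μF, Q=20μC, V=10.00V), C2(2μF, Q=7μC, V=3.50V), C3(3μF, Q=18μC, V=6.00V)
Op 1: CLOSE 2-3: Q_total=25.00, C_total=5.00, V=5.00; Q2=10.00, Q3=15.00; dissipated=3.750
Op 2: CLOSE 3-1: Q_total=35.00, C_total=5.00, V=7.00; Q3=21.00, Q1=14.00; dissipated=15.000
Op 3: GROUND 1: Q1=0; energy lost=49.000
Op 4: CLOSE 2-3: Q_total=31.00, C_total=5.00, V=6.20; Q2=12.40, Q3=18.60; dissipated=2.400
Final charges: Q1=0.00, Q2=12.40, Q3=18.60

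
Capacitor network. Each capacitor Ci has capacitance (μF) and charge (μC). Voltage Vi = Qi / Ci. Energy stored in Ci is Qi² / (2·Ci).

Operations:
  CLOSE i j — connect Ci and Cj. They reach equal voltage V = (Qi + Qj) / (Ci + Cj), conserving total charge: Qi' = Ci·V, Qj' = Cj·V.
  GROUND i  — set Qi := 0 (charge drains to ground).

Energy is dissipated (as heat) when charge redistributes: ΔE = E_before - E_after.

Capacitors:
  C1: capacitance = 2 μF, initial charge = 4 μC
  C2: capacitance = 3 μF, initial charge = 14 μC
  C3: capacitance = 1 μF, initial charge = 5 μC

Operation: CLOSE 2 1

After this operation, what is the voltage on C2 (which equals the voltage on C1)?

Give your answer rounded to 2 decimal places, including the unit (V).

Answer: 3.60 V

Derivation:
Initial: C1(2μF, Q=4μC, V=2.00V), C2(3μF, Q=14μC, V=4.67V), C3(1μF, Q=5μC, V=5.00V)
Op 1: CLOSE 2-1: Q_total=18.00, C_total=5.00, V=3.60; Q2=10.80, Q1=7.20; dissipated=4.267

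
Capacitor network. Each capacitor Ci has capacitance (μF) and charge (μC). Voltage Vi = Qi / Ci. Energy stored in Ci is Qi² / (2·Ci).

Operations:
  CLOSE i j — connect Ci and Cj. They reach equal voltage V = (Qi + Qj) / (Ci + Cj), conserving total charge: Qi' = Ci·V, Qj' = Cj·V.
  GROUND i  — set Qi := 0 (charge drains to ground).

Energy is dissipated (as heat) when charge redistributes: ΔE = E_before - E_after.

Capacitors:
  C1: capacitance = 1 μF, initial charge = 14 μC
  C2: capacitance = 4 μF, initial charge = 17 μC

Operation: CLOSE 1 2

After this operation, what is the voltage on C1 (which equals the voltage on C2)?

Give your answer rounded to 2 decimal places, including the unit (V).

Initial: C1(1μF, Q=14μC, V=14.00V), C2(4μF, Q=17μC, V=4.25V)
Op 1: CLOSE 1-2: Q_total=31.00, C_total=5.00, V=6.20; Q1=6.20, Q2=24.80; dissipated=38.025

Answer: 6.20 V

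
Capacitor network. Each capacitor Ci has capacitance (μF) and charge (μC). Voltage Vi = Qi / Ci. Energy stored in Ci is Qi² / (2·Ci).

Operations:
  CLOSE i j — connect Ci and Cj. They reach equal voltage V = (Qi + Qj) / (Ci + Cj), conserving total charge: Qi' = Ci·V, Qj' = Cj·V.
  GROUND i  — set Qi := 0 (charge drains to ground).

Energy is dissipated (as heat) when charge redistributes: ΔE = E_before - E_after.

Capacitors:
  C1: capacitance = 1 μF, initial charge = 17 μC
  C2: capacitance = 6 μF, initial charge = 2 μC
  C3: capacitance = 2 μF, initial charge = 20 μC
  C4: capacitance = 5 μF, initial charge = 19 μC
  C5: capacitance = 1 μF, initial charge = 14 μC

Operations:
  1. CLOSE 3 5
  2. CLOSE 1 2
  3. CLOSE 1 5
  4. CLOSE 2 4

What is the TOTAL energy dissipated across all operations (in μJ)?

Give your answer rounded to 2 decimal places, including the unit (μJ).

Initial: C1(1μF, Q=17μC, V=17.00V), C2(6μF, Q=2μC, V=0.33V), C3(2μF, Q=20μC, V=10.00V), C4(5μF, Q=19μC, V=3.80V), C5(1μF, Q=14μC, V=14.00V)
Op 1: CLOSE 3-5: Q_total=34.00, C_total=3.00, V=11.33; Q3=22.67, Q5=11.33; dissipated=5.333
Op 2: CLOSE 1-2: Q_total=19.00, C_total=7.00, V=2.71; Q1=2.71, Q2=16.29; dissipated=119.048
Op 3: CLOSE 1-5: Q_total=14.05, C_total=2.00, V=7.02; Q1=7.02, Q5=7.02; dissipated=18.572
Op 4: CLOSE 2-4: Q_total=35.29, C_total=11.00, V=3.21; Q2=19.25, Q4=16.04; dissipated=1.607
Total dissipated: 144.560 μJ

Answer: 144.56 μJ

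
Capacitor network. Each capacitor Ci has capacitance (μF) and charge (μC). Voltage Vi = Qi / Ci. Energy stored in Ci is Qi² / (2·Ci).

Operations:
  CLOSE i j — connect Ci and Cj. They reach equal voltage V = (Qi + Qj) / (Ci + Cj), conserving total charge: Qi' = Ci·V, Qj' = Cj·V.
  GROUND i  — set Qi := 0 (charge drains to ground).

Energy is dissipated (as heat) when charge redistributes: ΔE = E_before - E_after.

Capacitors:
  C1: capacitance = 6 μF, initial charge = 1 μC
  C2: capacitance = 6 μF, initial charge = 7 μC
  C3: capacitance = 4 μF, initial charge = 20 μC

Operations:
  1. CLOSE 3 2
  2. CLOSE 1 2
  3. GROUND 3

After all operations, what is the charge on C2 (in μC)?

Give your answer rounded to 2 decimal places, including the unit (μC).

Initial: C1(6μF, Q=1μC, V=0.17V), C2(6μF, Q=7μC, V=1.17V), C3(4μF, Q=20μC, V=5.00V)
Op 1: CLOSE 3-2: Q_total=27.00, C_total=10.00, V=2.70; Q3=10.80, Q2=16.20; dissipated=17.633
Op 2: CLOSE 1-2: Q_total=17.20, C_total=12.00, V=1.43; Q1=8.60, Q2=8.60; dissipated=9.627
Op 3: GROUND 3: Q3=0; energy lost=14.580
Final charges: Q1=8.60, Q2=8.60, Q3=0.00

Answer: 8.60 μC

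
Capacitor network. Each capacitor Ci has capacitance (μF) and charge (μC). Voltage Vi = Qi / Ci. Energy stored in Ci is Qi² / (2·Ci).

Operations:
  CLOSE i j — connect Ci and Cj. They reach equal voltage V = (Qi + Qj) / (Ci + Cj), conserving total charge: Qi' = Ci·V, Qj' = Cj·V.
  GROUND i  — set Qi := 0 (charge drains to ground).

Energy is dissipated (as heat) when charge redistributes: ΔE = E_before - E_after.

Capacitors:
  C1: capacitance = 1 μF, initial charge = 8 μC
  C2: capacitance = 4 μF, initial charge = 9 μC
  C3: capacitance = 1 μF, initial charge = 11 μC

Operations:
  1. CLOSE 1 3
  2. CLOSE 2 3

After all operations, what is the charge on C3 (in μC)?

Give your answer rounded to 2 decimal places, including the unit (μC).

Initial: C1(1μF, Q=8μC, V=8.00V), C2(4μF, Q=9μC, V=2.25V), C3(1μF, Q=11μC, V=11.00V)
Op 1: CLOSE 1-3: Q_total=19.00, C_total=2.00, V=9.50; Q1=9.50, Q3=9.50; dissipated=2.250
Op 2: CLOSE 2-3: Q_total=18.50, C_total=5.00, V=3.70; Q2=14.80, Q3=3.70; dissipated=21.025
Final charges: Q1=9.50, Q2=14.80, Q3=3.70

Answer: 3.70 μC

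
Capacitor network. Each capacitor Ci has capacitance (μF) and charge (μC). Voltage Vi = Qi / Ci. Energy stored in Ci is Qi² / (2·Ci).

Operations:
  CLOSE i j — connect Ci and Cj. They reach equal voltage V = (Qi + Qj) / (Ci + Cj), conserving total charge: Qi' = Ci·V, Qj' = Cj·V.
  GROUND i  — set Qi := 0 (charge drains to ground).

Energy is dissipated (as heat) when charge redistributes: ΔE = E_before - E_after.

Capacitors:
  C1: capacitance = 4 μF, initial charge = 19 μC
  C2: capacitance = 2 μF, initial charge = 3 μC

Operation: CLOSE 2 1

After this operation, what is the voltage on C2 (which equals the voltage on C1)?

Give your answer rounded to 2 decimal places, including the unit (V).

Initial: C1(4μF, Q=19μC, V=4.75V), C2(2μF, Q=3μC, V=1.50V)
Op 1: CLOSE 2-1: Q_total=22.00, C_total=6.00, V=3.67; Q2=7.33, Q1=14.67; dissipated=7.042

Answer: 3.67 V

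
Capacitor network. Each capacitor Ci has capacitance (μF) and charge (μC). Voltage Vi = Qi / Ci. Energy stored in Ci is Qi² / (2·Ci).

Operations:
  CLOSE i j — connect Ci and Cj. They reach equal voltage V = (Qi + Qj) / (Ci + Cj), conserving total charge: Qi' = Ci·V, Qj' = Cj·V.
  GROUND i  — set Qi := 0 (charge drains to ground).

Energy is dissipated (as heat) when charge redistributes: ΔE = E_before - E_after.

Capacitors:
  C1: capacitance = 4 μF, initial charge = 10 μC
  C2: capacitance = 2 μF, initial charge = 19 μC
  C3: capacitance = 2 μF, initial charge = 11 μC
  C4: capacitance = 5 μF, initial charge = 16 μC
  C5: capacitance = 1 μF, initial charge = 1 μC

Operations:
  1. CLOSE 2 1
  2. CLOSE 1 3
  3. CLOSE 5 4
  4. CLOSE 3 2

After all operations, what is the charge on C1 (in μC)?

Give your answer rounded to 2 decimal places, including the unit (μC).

Answer: 20.22 μC

Derivation:
Initial: C1(4μF, Q=10μC, V=2.50V), C2(2μF, Q=19μC, V=9.50V), C3(2μF, Q=11μC, V=5.50V), C4(5μF, Q=16μC, V=3.20V), C5(1μF, Q=1μC, V=1.00V)
Op 1: CLOSE 2-1: Q_total=29.00, C_total=6.00, V=4.83; Q2=9.67, Q1=19.33; dissipated=32.667
Op 2: CLOSE 1-3: Q_total=30.33, C_total=6.00, V=5.06; Q1=20.22, Q3=10.11; dissipated=0.296
Op 3: CLOSE 5-4: Q_total=17.00, C_total=6.00, V=2.83; Q5=2.83, Q4=14.17; dissipated=2.017
Op 4: CLOSE 3-2: Q_total=19.78, C_total=4.00, V=4.94; Q3=9.89, Q2=9.89; dissipated=0.025
Final charges: Q1=20.22, Q2=9.89, Q3=9.89, Q4=14.17, Q5=2.83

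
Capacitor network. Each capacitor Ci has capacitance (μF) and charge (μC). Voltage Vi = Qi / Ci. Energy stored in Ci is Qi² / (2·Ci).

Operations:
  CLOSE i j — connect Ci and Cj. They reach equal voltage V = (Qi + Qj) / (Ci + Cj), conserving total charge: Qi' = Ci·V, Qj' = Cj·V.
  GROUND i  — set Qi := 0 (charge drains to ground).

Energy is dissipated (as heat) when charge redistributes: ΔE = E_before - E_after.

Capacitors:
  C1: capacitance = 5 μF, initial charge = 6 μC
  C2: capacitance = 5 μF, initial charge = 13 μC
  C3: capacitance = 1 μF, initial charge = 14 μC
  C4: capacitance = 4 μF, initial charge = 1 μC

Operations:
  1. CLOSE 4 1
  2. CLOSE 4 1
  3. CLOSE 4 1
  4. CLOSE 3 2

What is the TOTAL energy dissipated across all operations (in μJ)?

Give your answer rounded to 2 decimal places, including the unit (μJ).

Answer: 55.15 μJ

Derivation:
Initial: C1(5μF, Q=6μC, V=1.20V), C2(5μF, Q=13μC, V=2.60V), C3(1μF, Q=14μC, V=14.00V), C4(4μF, Q=1μC, V=0.25V)
Op 1: CLOSE 4-1: Q_total=7.00, C_total=9.00, V=0.78; Q4=3.11, Q1=3.89; dissipated=1.003
Op 2: CLOSE 4-1: Q_total=7.00, C_total=9.00, V=0.78; Q4=3.11, Q1=3.89; dissipated=0.000
Op 3: CLOSE 4-1: Q_total=7.00, C_total=9.00, V=0.78; Q4=3.11, Q1=3.89; dissipated=0.000
Op 4: CLOSE 3-2: Q_total=27.00, C_total=6.00, V=4.50; Q3=4.50, Q2=22.50; dissipated=54.150
Total dissipated: 55.153 μJ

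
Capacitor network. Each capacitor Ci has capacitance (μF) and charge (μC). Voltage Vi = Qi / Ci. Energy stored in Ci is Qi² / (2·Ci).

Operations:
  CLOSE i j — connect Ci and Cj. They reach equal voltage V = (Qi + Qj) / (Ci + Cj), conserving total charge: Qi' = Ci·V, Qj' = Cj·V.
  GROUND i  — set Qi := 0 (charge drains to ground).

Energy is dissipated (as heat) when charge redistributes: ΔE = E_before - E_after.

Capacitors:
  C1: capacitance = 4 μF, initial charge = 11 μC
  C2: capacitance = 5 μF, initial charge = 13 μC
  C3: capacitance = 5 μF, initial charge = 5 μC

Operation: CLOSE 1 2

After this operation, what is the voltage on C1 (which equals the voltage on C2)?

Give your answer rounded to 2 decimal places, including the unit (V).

Initial: C1(4μF, Q=11μC, V=2.75V), C2(5μF, Q=13μC, V=2.60V), C3(5μF, Q=5μC, V=1.00V)
Op 1: CLOSE 1-2: Q_total=24.00, C_total=9.00, V=2.67; Q1=10.67, Q2=13.33; dissipated=0.025

Answer: 2.67 V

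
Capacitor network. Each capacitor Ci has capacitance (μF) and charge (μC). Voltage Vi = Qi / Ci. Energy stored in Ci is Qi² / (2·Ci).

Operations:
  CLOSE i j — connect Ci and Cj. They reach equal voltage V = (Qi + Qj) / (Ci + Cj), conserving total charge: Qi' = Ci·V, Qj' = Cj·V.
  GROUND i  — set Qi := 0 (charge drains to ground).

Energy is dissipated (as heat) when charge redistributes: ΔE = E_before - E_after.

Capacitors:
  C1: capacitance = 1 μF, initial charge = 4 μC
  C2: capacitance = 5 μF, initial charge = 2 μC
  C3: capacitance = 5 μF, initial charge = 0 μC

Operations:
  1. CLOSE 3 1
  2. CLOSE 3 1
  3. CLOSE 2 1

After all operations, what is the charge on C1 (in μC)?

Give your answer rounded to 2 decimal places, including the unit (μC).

Initial: C1(1μF, Q=4μC, V=4.00V), C2(5μF, Q=2μC, V=0.40V), C3(5μF, Q=0μC, V=0.00V)
Op 1: CLOSE 3-1: Q_total=4.00, C_total=6.00, V=0.67; Q3=3.33, Q1=0.67; dissipated=6.667
Op 2: CLOSE 3-1: Q_total=4.00, C_total=6.00, V=0.67; Q3=3.33, Q1=0.67; dissipated=0.000
Op 3: CLOSE 2-1: Q_total=2.67, C_total=6.00, V=0.44; Q2=2.22, Q1=0.44; dissipated=0.030
Final charges: Q1=0.44, Q2=2.22, Q3=3.33

Answer: 0.44 μC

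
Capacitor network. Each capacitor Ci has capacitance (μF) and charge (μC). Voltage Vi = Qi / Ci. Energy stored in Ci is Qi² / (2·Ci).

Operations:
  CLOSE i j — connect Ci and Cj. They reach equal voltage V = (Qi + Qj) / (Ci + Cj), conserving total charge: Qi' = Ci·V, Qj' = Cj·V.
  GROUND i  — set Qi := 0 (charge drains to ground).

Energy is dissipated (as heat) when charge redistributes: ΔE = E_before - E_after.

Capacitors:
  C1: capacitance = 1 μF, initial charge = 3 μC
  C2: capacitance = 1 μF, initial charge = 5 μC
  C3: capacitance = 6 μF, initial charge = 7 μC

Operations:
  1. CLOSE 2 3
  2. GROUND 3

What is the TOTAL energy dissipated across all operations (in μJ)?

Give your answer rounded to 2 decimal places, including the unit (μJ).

Answer: 15.11 μJ

Derivation:
Initial: C1(1μF, Q=3μC, V=3.00V), C2(1μF, Q=5μC, V=5.00V), C3(6μF, Q=7μC, V=1.17V)
Op 1: CLOSE 2-3: Q_total=12.00, C_total=7.00, V=1.71; Q2=1.71, Q3=10.29; dissipated=6.298
Op 2: GROUND 3: Q3=0; energy lost=8.816
Total dissipated: 15.114 μJ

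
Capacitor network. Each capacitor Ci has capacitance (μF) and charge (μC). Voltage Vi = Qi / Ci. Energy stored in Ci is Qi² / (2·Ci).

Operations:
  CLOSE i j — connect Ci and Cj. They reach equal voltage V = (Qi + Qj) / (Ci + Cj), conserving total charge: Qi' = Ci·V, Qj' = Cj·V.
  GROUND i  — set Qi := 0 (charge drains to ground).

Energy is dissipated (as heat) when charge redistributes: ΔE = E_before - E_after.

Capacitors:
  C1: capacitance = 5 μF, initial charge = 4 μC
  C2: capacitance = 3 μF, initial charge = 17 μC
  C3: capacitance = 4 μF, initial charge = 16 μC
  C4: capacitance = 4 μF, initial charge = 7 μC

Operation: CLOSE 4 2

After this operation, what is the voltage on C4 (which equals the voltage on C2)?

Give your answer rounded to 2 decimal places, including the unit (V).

Answer: 3.43 V

Derivation:
Initial: C1(5μF, Q=4μC, V=0.80V), C2(3μF, Q=17μC, V=5.67V), C3(4μF, Q=16μC, V=4.00V), C4(4μF, Q=7μC, V=1.75V)
Op 1: CLOSE 4-2: Q_total=24.00, C_total=7.00, V=3.43; Q4=13.71, Q2=10.29; dissipated=13.149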